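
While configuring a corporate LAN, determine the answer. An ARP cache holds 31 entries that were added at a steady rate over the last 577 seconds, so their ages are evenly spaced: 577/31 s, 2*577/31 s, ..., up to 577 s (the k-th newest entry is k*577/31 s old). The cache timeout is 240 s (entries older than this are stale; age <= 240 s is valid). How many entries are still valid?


Ages are k * 577/31 s for k = 1..31 (spacing = 18.6129 s).
Entry k is valid iff k * 577/31 <= 240 iff k <= 31 * 240 / 577 = 12.8943
n_valid = floor(12.8943) = 12
(n_stale = 31 - 12 = 19)

12


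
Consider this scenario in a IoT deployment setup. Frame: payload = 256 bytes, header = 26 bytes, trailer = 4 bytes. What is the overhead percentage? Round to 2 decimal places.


Given: payload = 256 B, header = 26 B, trailer = 4 B
Overhead bytes = header + trailer = 26 + 4 = 30
Total frame = payload + overhead = 256 + 30 = 286
Overhead % = 30 / 286 * 100 = 10.4895% -> 10.49% (2 dp)

10.49


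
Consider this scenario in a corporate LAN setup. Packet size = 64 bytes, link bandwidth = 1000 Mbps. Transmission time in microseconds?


Given: packet = 64 bytes, bandwidth = 1000 Mbps
Packet in bits = 64 * 8 = 512 bits
Bandwidth = 1000 * 10^6 = 1000000000 bps
Time = 512 / 1000000000 seconds
Time in us = 512 * 10^6 / 1000000000 = 0.512

0.512


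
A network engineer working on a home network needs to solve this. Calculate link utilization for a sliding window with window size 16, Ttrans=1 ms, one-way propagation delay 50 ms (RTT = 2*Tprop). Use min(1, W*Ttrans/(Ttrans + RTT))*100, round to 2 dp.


Given: W = 16, Ttrans = 1 ms, RTT = 100 ms (= 2 * Tprop, Tprop = 50 ms)
Cycle time = Ttrans + RTT = 1 + 100 = 101 ms (first packet sent until its ACK returns)
W * Ttrans = 16 * 1 = 16 ms of sending per cycle
W * Ttrans / (Ttrans + RTT) = 16 / 101 = 0.158416
U = min(1, 0.158416) = 0.158416
U% = 15.84%

15.84


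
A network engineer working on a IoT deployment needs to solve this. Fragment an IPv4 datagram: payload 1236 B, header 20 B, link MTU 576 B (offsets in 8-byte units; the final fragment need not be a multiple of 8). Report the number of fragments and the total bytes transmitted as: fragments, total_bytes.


Max data per non-final fragment = floor((MTU - header)/8)*8 = floor((576 - 20)/8)*8 = floor(556/8)*8 = 552 B
Final fragment needs no 8-byte alignment: it can carry up to MTU - header = 556 B
Non-final fragments needed = ceil((payload - 556) / 552) = ceil(680/552) = ceil(1.2319) = 2
Number of fragments = 2 + 1 = 3
Fragment sizes (data): 2 * 552 B + 132 B (last, 132 <= 556 OK)
Total bytes sent = payload + n_frags * header = 1236 + 3*20 = 1236 + 60 = 1296 B

3, 1296


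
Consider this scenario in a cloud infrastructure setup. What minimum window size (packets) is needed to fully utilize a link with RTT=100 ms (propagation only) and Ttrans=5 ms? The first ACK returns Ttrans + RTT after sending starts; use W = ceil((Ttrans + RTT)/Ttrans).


Given: Ttrans = 5 ms, RTT = 100 ms (= 2 * Tprop, Tprop = 50 ms)
Time until first ACK returns = Ttrans + RTT = 5 + 100 = 105 ms
Need W * Ttrans >= Ttrans + RTT  ->  W >= (Ttrans + RTT) / Ttrans
(Ttrans + RTT) / Ttrans = 105 / 5 = 21
W_min = ceil(21) = 21

21


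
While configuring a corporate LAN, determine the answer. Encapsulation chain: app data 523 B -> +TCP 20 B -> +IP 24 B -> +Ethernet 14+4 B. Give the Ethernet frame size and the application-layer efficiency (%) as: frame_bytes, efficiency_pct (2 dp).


TCP segment = 523 + 20 = 543 B
IP packet = 543 + 24 = 567 B
Ethernet frame = 567 + 14 + 4 = 585 B
Efficiency = app / frame = 523 / 585 = 0.894017 = 89.4017% -> 89.40% (2 dp)

585, 89.40


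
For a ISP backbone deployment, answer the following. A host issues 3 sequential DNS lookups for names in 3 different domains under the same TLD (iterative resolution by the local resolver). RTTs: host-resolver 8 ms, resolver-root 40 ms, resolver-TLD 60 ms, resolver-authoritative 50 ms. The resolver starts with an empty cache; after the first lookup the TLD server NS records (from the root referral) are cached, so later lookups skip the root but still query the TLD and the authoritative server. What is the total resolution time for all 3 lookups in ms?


Lookup 1 (cold cache): local + root + TLD + auth = 8 + 40 + 60 + 50 = 158 ms
Lookups 2..3 (TLD NS cached -> skip root; new domain -> still ask TLD and auth): local + TLD + auth = 8 + 60 + 50 = 118 ms each
Remaining 2 lookups: 2 * 118 = 236 ms
Total = 158 + 236 = 394 ms

394


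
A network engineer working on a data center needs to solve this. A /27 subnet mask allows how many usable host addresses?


Given: subnet mask /27
Host bits = 32 - 27 = 5
Total addresses = 2^5 = 32
Usable hosts = 32 - 2 (network + broadcast) = 30

30


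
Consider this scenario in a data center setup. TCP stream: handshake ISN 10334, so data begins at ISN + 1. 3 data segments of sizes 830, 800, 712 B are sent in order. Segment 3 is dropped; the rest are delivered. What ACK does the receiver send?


SYN uses sequence number 10334; first data byte = ISN + 1 = 10335.
Segment 1: SEQ = 10335, len = 830 B, covers [10335, 11164]
Segment 2: SEQ = 11165, len = 800 B, covers [11165, 11964]
Segment 3: SEQ = 11965, len = 712 B, covers [11965, 12676] [LOST]
In-order data received: bytes [10335, 11964] (segments 1..2).
Segment 3 missing -> gap begins at byte 11965.
Cumulative ACK = next expected in-order byte = 10335 + 830 + 800 = 11965

11965


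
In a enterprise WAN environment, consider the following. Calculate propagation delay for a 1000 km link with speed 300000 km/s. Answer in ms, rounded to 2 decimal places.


Given: distance = 1000 km, speed = 300000 km/s
Delay = distance / speed = 1000 / 300000 seconds
Delay in ms = 1000 * 1000 / 300000
Delay = 3.3333 ms
Rounded to 2 dp = 3.33 ms

3.33


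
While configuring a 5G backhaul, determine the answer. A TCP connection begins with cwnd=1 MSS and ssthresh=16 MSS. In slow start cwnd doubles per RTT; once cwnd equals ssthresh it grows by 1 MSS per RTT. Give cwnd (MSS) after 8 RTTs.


RTT 0: cwnd = 1 MSS (initial)
RTT 1: cwnd = 2 MSS (slow start, doubled)
RTT 2: cwnd = 4 MSS (slow start, doubled)
RTT 3: cwnd = 8 MSS (slow start, doubled)
RTT 4: cwnd = 16 MSS (slow start, doubled)
RTT 5: cwnd = 17 MSS (congestion avoidance, +1)
RTT 6: cwnd = 18 MSS (congestion avoidance, +1)
RTT 7: cwnd = 19 MSS (congestion avoidance, +1)
RTT 8: cwnd = 20 MSS (congestion avoidance, +1)

20


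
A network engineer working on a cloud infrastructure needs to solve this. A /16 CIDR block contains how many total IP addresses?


Given: CIDR prefix /16
Host bits = 32 - 16 = 16
Total addresses = 2^16 = 65536

65536


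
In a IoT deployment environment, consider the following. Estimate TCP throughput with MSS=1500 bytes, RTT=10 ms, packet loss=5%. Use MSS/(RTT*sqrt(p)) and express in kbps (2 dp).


Given: MSS = 1500 bytes, RTT = 10 ms, loss = 5%
RTT in seconds = 10 / 1000 = 0.01
Loss rate = 5% = 0.05
sqrt(loss) = sqrt(0.05) = 0.223606797750
Throughput (bytes/s) = 1500 / (0.01 * 0.223606797750) = 670820.3932
Throughput (kbps) = 670820.3932 * 8 / 1000 = 5366.563146 -> 5366.56 kbps (2 dp)

5366.56


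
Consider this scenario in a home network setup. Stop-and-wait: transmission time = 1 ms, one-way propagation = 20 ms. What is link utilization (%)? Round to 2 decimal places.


Given: Ttrans = 1 ms, Tprop = 20 ms
RTT = 2 * Tprop = 2 * 20 = 40 ms
U = Ttrans / (Ttrans + RTT)
U = 1 / (1 + 40)
U = 1 / 41 = 0.02439
U% = 2.44%

2.44


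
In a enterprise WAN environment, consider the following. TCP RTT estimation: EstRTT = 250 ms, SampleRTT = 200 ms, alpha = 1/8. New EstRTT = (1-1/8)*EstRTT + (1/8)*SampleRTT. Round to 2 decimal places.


Given: EstRTT = 250 ms, SampleRTT = 200 ms, alpha = 1/8
New EstRTT = (1 - alpha) * EstRTT + alpha * SampleRTT
(7/8) * 250 = 218.75
(1/8) * 200 = 25
New EstRTT = 218.75 + 25 = 243.75 ms -> 243.75 ms (2 dp)

243.75


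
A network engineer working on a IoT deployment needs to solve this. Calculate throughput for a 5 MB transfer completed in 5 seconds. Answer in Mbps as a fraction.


Given: file = 5 MB, time = 5 s
File in Mb = 5 * 8 = 40 Mb
Throughput = 40 / 5 Mbps
Throughput = 8 Mbps

8


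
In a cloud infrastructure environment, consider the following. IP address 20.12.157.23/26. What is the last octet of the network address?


Given: IP = 20.12.157.23, prefix = /26
Subnet mask = 255.255.255.192
Last octet of IP: 23
Last octet of mask: 192
Network last octet = 23 AND 192 = 0

0


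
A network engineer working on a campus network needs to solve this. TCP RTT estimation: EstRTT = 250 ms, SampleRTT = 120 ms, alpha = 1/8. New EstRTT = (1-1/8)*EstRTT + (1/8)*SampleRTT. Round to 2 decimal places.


Given: EstRTT = 250 ms, SampleRTT = 120 ms, alpha = 1/8
New EstRTT = (1 - alpha) * EstRTT + alpha * SampleRTT
(7/8) * 250 = 218.75
(1/8) * 120 = 15
New EstRTT = 218.75 + 15 = 233.75 ms -> 233.75 ms (2 dp)

233.75


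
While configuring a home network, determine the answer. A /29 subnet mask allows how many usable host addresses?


Given: subnet mask /29
Host bits = 32 - 29 = 3
Total addresses = 2^3 = 8
Usable hosts = 8 - 2 (network + broadcast) = 6

6


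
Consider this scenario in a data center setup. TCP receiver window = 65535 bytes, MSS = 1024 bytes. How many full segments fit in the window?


Given: RWND = 65535 bytes, MSS = 1024 bytes
Full segments = floor(RWND / MSS)
Full segments = floor(65535 / 1024)
Full segments = floor(63.999) = 63

63


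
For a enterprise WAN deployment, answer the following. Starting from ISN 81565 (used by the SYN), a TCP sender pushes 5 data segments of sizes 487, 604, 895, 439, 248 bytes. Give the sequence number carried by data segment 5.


The SYN occupies sequence number ISN = 81565, so the first data byte is ISN + 1 = 81566.
SEQ of data segment i = (ISN + 1) + sum of payload sizes of segments 1..i-1.
Segment 1: SEQ = 81566, payload = 487 bytes
Segment 2: SEQ = 82053, payload = 604 bytes
Segment 3: SEQ = 82657, payload = 895 bytes
Segment 4: SEQ = 83552, payload = 439 bytes
Segment 5: SEQ = 83991, payload = 248 bytes
SEQ of segment 5 = 81566 + 487 + 604 + 895 + 439 = 83991

83991


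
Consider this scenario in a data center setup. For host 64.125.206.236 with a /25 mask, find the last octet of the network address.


Given: IP = 64.125.206.236, prefix = /25
Subnet mask = 255.255.255.128
Last octet of IP: 236
Last octet of mask: 128
Network last octet = 236 AND 128 = 128

128


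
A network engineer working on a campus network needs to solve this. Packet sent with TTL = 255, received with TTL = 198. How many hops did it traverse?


Given: initial TTL = 255, received TTL = 198
Hops = initial TTL - received TTL
Hops = 255 - 198 = 57

57


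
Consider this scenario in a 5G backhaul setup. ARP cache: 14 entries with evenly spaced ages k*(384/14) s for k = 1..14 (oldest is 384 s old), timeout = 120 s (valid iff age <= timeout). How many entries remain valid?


Ages are k * 384/14 s for k = 1..14 (spacing = 27.4286 s).
Entry k is valid iff k * 384/14 <= 120 iff k <= 14 * 120 / 384 = 4.3750
n_valid = floor(4.3750) = 4
(n_stale = 14 - 4 = 10)

4


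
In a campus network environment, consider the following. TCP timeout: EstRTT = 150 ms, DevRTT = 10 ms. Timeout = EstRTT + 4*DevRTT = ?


Given: EstRTT = 150 ms, DevRTT = 10 ms
Timeout = EstRTT + 4 * DevRTT
4 * DevRTT = 4 * 10 = 40
Timeout = 150 + 40 = 190 ms

190


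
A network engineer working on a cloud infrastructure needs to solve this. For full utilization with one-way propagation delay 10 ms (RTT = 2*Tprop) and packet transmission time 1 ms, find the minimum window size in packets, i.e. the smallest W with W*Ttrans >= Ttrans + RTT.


Given: Ttrans = 1 ms, RTT = 20 ms (= 2 * Tprop, Tprop = 10 ms)
Time until first ACK returns = Ttrans + RTT = 1 + 20 = 21 ms
Need W * Ttrans >= Ttrans + RTT  ->  W >= (Ttrans + RTT) / Ttrans
(Ttrans + RTT) / Ttrans = 21 / 1 = 21
W_min = ceil(21) = 21

21


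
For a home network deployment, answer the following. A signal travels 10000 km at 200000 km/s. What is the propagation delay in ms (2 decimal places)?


Given: distance = 10000 km, speed = 200000 km/s
Delay = distance / speed = 10000 / 200000 seconds
Delay in ms = 10000 * 1000 / 200000
Delay = 50.0000 ms
Rounded to 2 dp = 50.00 ms

50.00


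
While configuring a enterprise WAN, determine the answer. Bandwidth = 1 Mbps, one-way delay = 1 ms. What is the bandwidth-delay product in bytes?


Given: bandwidth = 1 Mbps, delay = 1 ms
BDP in bits = 1 * 10^6 * 1 / 1000
BDP in bits = 1000
BDP in bytes = 1000 / 8 = 125

125


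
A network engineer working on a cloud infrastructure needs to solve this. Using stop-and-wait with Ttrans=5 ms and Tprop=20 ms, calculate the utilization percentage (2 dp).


Given: Ttrans = 5 ms, Tprop = 20 ms
RTT = 2 * Tprop = 2 * 20 = 40 ms
U = Ttrans / (Ttrans + RTT)
U = 5 / (5 + 40)
U = 5 / 45 = 0.111111
U% = 11.11%

11.11


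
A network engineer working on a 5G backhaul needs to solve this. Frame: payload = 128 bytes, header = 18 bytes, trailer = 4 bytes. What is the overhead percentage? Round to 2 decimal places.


Given: payload = 128 B, header = 18 B, trailer = 4 B
Overhead bytes = header + trailer = 18 + 4 = 22
Total frame = payload + overhead = 128 + 22 = 150
Overhead % = 22 / 150 * 100 = 14.6667% -> 14.67% (2 dp)

14.67


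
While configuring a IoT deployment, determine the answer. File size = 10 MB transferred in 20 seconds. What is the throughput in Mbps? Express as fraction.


Given: file = 10 MB, time = 20 s
File in Mb = 10 * 8 = 80 Mb
Throughput = 80 / 20 Mbps
Throughput = 4 Mbps

4


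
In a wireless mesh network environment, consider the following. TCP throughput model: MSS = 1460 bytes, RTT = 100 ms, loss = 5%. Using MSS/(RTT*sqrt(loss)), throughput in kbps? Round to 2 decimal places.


Given: MSS = 1460 bytes, RTT = 100 ms, loss = 5%
RTT in seconds = 100 / 1000 = 0.1
Loss rate = 5% = 0.05
sqrt(loss) = sqrt(0.05) = 0.223606797750
Throughput (bytes/s) = 1460 / (0.1 * 0.223606797750) = 65293.1849
Throughput (kbps) = 65293.1849 * 8 / 1000 = 522.345480 -> 522.35 kbps (2 dp)

522.35


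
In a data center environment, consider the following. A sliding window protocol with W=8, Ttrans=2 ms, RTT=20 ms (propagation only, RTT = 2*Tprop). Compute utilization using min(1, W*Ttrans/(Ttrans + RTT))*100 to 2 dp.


Given: W = 8, Ttrans = 2 ms, RTT = 20 ms (= 2 * Tprop, Tprop = 10 ms)
Cycle time = Ttrans + RTT = 2 + 20 = 22 ms (first packet sent until its ACK returns)
W * Ttrans = 8 * 2 = 16 ms of sending per cycle
W * Ttrans / (Ttrans + RTT) = 16 / 22 = 0.727273
U = min(1, 0.727273) = 0.727273
U% = 72.73%

72.73


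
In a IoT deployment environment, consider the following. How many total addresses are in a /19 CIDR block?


Given: CIDR prefix /19
Host bits = 32 - 19 = 13
Total addresses = 2^13 = 8192

8192


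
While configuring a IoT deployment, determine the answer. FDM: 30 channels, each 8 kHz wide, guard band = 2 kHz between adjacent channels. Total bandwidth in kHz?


Given: 30 channels, 8 kHz each, guard = 2 kHz
Channel bandwidth = 30 * 8 = 240 kHz
Guard bands = 29 gaps * 2 kHz = 58 kHz
Total = 240 + 58 = 298 kHz

298


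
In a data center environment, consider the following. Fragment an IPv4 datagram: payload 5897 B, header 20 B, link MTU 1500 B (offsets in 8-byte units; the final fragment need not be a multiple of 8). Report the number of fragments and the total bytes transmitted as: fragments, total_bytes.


Max data per non-final fragment = floor((MTU - header)/8)*8 = floor((1500 - 20)/8)*8 = floor(1480/8)*8 = 1480 B
Final fragment needs no 8-byte alignment: it can carry up to MTU - header = 1480 B
Non-final fragments needed = ceil((payload - 1480) / 1480) = ceil(4417/1480) = ceil(2.9845) = 3
Number of fragments = 3 + 1 = 4
Fragment sizes (data): 3 * 1480 B + 1457 B (last, 1457 <= 1480 OK)
Total bytes sent = payload + n_frags * header = 5897 + 4*20 = 5897 + 80 = 5977 B

4, 5977


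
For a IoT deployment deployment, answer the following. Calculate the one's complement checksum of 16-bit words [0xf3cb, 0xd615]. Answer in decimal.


Given words: [0xf3cb, 0xd615]
Step 1: Sum all words
Raw sum = 62411 + 54805 = 117216
Step 2: Fold carry: (51680 + 1) = 51681
One's complement = ~51681 & 0xFFFF = 13854

13854


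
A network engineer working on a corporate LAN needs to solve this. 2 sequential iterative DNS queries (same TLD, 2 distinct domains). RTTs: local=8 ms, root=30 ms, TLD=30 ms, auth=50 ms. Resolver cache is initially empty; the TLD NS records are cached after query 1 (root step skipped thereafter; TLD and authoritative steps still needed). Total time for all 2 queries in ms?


Lookup 1 (cold cache): local + root + TLD + auth = 8 + 30 + 30 + 50 = 118 ms
Lookups 2..2 (TLD NS cached -> skip root; new domain -> still ask TLD and auth): local + TLD + auth = 8 + 30 + 50 = 88 ms each
Remaining 1 lookups: 1 * 88 = 88 ms
Total = 118 + 88 = 206 ms

206


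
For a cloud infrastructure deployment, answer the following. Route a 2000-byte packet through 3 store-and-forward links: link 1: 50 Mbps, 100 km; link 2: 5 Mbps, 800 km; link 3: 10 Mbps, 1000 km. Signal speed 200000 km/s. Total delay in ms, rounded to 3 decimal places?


Packet = 2000 bytes = 16000 bits. Store-and-forward: sum (t_trans + t_prop) per link.
Link 1: t_trans = 16000/(50*10^6) s = 0.3200 ms; t_prop = 100/200000 s = 0.5000 ms; subtotal = 0.8200 ms
Link 2: t_trans = 16000/(5*10^6) s = 3.2000 ms; t_prop = 800/200000 s = 4.0000 ms; subtotal = 7.2000 ms
Link 3: t_trans = 16000/(10*10^6) s = 1.6000 ms; t_prop = 1000/200000 s = 5.0000 ms; subtotal = 6.6000 ms
End-to-end = 0.8200 + 7.2000 + 6.6000 = 14.6200 ms -> 14.620 ms (3 dp)

14.620


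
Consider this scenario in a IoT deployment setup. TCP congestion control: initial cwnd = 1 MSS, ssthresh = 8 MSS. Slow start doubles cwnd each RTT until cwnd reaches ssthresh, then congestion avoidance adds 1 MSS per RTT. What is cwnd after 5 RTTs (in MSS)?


RTT 0: cwnd = 1 MSS (initial)
RTT 1: cwnd = 2 MSS (slow start, doubled)
RTT 2: cwnd = 4 MSS (slow start, doubled)
RTT 3: cwnd = 8 MSS (slow start, doubled)
RTT 4: cwnd = 9 MSS (congestion avoidance, +1)
RTT 5: cwnd = 10 MSS (congestion avoidance, +1)

10


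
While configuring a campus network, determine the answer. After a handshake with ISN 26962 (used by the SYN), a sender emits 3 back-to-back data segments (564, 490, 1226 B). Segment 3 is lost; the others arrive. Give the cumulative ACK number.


SYN uses sequence number 26962; first data byte = ISN + 1 = 26963.
Segment 1: SEQ = 26963, len = 564 B, covers [26963, 27526]
Segment 2: SEQ = 27527, len = 490 B, covers [27527, 28016]
Segment 3: SEQ = 28017, len = 1226 B, covers [28017, 29242] [LOST]
In-order data received: bytes [26963, 28016] (segments 1..2).
Segment 3 missing -> gap begins at byte 28017.
Cumulative ACK = next expected in-order byte = 26963 + 564 + 490 = 28017

28017


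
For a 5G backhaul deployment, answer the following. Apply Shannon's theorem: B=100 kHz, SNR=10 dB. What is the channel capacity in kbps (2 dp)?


Given: B = 100 kHz, SNR = 10 dB
SNR linear = 10^(10/10) = 10
1 + SNR = 11
log2(11) = 3.4594316186
C = 100 * 1000 * 3.4594316186 = 345943.1619 bps
C = 345.943162 kbps -> 345.94 kbps (2 dp)

345.94


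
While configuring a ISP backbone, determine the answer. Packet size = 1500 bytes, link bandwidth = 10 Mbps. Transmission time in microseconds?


Given: packet = 1500 bytes, bandwidth = 10 Mbps
Packet in bits = 1500 * 8 = 12000 bits
Bandwidth = 10 * 10^6 = 10000000 bps
Time = 12000 / 10000000 seconds
Time in us = 12000 * 10^6 / 10000000 = 1200

1200


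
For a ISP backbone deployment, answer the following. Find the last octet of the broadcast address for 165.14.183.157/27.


Given: IP = 165.14.183.157, prefix = /27
Host bits = 32 - 27 = 5
Network last octet = 157 AND mask = 128
Host part size = 2^5 - 1 = 31
Broadcast last octet = 128 OR 31 = 159

159


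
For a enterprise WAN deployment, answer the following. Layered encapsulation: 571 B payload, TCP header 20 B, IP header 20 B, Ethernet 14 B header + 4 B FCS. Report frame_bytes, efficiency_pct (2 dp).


TCP segment = 571 + 20 = 591 B
IP packet = 591 + 20 = 611 B
Ethernet frame = 611 + 14 + 4 = 629 B
Efficiency = app / frame = 571 / 629 = 0.907790 = 90.7790% -> 90.78% (2 dp)

629, 90.78


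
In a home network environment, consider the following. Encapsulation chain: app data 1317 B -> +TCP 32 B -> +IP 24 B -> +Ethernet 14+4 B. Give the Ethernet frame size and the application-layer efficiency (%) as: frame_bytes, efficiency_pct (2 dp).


TCP segment = 1317 + 32 = 1349 B
IP packet = 1349 + 24 = 1373 B
Ethernet frame = 1373 + 14 + 4 = 1391 B
Efficiency = app / frame = 1317 / 1391 = 0.946801 = 94.6801% -> 94.68% (2 dp)

1391, 94.68


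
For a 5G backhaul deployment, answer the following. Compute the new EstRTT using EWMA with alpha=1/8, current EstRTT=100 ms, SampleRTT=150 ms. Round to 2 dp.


Given: EstRTT = 100 ms, SampleRTT = 150 ms, alpha = 1/8
New EstRTT = (1 - alpha) * EstRTT + alpha * SampleRTT
(7/8) * 100 = 87.5
(1/8) * 150 = 18.75
New EstRTT = 87.5 + 18.75 = 106.25 ms -> 106.25 ms (2 dp)

106.25


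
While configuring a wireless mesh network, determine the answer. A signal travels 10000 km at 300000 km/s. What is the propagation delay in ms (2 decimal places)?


Given: distance = 10000 km, speed = 300000 km/s
Delay = distance / speed = 10000 / 300000 seconds
Delay in ms = 10000 * 1000 / 300000
Delay = 33.3333 ms
Rounded to 2 dp = 33.33 ms

33.33


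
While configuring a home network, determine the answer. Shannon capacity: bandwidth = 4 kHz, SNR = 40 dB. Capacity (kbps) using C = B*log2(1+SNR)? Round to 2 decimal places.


Given: B = 4 kHz, SNR = 40 dB
SNR linear = 10^(40/10) = 10000
1 + SNR = 10001
log2(10001) = 13.2878566418
C = 4 * 1000 * 13.2878566418 = 53151.4266 bps
C = 53.151427 kbps -> 53.15 kbps (2 dp)

53.15


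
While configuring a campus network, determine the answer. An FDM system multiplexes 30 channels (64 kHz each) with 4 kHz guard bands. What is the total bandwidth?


Given: 30 channels, 64 kHz each, guard = 4 kHz
Channel bandwidth = 30 * 64 = 1920 kHz
Guard bands = 29 gaps * 4 kHz = 116 kHz
Total = 1920 + 116 = 2036 kHz

2036


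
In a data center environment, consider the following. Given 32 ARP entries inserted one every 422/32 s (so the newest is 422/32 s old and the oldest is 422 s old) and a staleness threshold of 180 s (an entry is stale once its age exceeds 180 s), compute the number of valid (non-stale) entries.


Ages are k * 422/32 s for k = 1..32 (spacing = 13.1875 s).
Entry k is valid iff k * 422/32 <= 180 iff k <= 32 * 180 / 422 = 13.6493
n_valid = floor(13.6493) = 13
(n_stale = 32 - 13 = 19)

13


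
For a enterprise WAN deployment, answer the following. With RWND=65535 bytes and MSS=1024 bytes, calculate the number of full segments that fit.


Given: RWND = 65535 bytes, MSS = 1024 bytes
Full segments = floor(RWND / MSS)
Full segments = floor(65535 / 1024)
Full segments = floor(63.999) = 63

63


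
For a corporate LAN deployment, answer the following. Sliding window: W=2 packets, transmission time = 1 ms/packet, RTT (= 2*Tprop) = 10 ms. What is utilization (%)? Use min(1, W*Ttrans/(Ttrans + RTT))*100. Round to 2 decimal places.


Given: W = 2, Ttrans = 1 ms, RTT = 10 ms (= 2 * Tprop, Tprop = 5 ms)
Cycle time = Ttrans + RTT = 1 + 10 = 11 ms (first packet sent until its ACK returns)
W * Ttrans = 2 * 1 = 2 ms of sending per cycle
W * Ttrans / (Ttrans + RTT) = 2 / 11 = 0.181818
U = min(1, 0.181818) = 0.181818
U% = 18.18%

18.18


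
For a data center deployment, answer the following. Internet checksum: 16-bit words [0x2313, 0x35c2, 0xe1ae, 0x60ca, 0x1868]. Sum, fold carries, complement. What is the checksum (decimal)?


Given words: [0x2313, 0x35c2, 0xe1ae, 0x60ca, 0x1868]
Step 1: Sum all words
Raw sum = 8979 + 13762 + 57774 + 24778 + 6248 = 111541
Step 2: Fold carry: (46005 + 1) = 46006
One's complement = ~46006 & 0xFFFF = 19529

19529


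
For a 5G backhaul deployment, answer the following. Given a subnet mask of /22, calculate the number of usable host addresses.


Given: subnet mask /22
Host bits = 32 - 22 = 10
Total addresses = 2^10 = 1024
Usable hosts = 1024 - 2 (network + broadcast) = 1022

1022


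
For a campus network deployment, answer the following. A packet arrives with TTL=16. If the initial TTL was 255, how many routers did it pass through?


Given: initial TTL = 255, received TTL = 16
Hops = initial TTL - received TTL
Hops = 255 - 16 = 239

239


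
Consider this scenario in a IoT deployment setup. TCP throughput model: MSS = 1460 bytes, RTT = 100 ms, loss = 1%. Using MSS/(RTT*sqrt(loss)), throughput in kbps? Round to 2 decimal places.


Given: MSS = 1460 bytes, RTT = 100 ms, loss = 1%
RTT in seconds = 100 / 1000 = 0.1
Loss rate = 1% = 0.01
sqrt(loss) = sqrt(0.01) = 0.1
Throughput (bytes/s) = 1460 / (0.1 * 0.1) = 146000.0000
Throughput (kbps) = 146000.0000 * 8 / 1000 = 1168.000000 -> 1168.00 kbps (2 dp)

1168.00


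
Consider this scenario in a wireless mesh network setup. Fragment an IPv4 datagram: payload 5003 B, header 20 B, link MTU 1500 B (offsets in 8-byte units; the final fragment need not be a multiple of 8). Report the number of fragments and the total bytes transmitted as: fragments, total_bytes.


Max data per non-final fragment = floor((MTU - header)/8)*8 = floor((1500 - 20)/8)*8 = floor(1480/8)*8 = 1480 B
Final fragment needs no 8-byte alignment: it can carry up to MTU - header = 1480 B
Non-final fragments needed = ceil((payload - 1480) / 1480) = ceil(3523/1480) = ceil(2.3804) = 3
Number of fragments = 3 + 1 = 4
Fragment sizes (data): 3 * 1480 B + 563 B (last, 563 <= 1480 OK)
Total bytes sent = payload + n_frags * header = 5003 + 4*20 = 5003 + 80 = 5083 B

4, 5083


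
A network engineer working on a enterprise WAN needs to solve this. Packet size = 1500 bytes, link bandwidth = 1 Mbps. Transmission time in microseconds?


Given: packet = 1500 bytes, bandwidth = 1 Mbps
Packet in bits = 1500 * 8 = 12000 bits
Bandwidth = 1 * 10^6 = 1000000 bps
Time = 12000 / 1000000 seconds
Time in us = 12000 * 10^6 / 1000000 = 12000

12000


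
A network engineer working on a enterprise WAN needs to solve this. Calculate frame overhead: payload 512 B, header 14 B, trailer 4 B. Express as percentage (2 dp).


Given: payload = 512 B, header = 14 B, trailer = 4 B
Overhead bytes = header + trailer = 14 + 4 = 18
Total frame = payload + overhead = 512 + 18 = 530
Overhead % = 18 / 530 * 100 = 3.3962% -> 3.40% (2 dp)

3.40


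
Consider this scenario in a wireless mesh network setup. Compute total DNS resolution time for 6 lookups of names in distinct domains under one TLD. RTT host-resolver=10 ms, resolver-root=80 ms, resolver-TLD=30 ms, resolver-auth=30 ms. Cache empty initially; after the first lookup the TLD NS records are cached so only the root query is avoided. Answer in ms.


Lookup 1 (cold cache): local + root + TLD + auth = 10 + 80 + 30 + 30 = 150 ms
Lookups 2..6 (TLD NS cached -> skip root; new domain -> still ask TLD and auth): local + TLD + auth = 10 + 30 + 30 = 70 ms each
Remaining 5 lookups: 5 * 70 = 350 ms
Total = 150 + 350 = 500 ms

500


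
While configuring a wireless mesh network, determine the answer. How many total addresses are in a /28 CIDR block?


Given: CIDR prefix /28
Host bits = 32 - 28 = 4
Total addresses = 2^4 = 16

16


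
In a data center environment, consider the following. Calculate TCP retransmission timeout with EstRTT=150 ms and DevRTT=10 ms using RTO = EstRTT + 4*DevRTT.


Given: EstRTT = 150 ms, DevRTT = 10 ms
Timeout = EstRTT + 4 * DevRTT
4 * DevRTT = 4 * 10 = 40
Timeout = 150 + 40 = 190 ms

190


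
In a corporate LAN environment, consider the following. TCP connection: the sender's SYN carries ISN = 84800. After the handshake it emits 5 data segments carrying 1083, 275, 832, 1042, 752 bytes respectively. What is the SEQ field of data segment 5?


The SYN occupies sequence number ISN = 84800, so the first data byte is ISN + 1 = 84801.
SEQ of data segment i = (ISN + 1) + sum of payload sizes of segments 1..i-1.
Segment 1: SEQ = 84801, payload = 1083 bytes
Segment 2: SEQ = 85884, payload = 275 bytes
Segment 3: SEQ = 86159, payload = 832 bytes
Segment 4: SEQ = 86991, payload = 1042 bytes
Segment 5: SEQ = 88033, payload = 752 bytes
SEQ of segment 5 = 84801 + 1083 + 275 + 832 + 1042 = 88033

88033


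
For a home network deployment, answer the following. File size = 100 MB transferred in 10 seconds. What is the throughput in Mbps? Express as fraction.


Given: file = 100 MB, time = 10 s
File in Mb = 100 * 8 = 800 Mb
Throughput = 800 / 10 Mbps
Throughput = 80 Mbps

80


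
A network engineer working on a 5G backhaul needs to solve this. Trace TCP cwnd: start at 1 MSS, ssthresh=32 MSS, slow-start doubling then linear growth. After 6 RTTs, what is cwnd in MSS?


RTT 0: cwnd = 1 MSS (initial)
RTT 1: cwnd = 2 MSS (slow start, doubled)
RTT 2: cwnd = 4 MSS (slow start, doubled)
RTT 3: cwnd = 8 MSS (slow start, doubled)
RTT 4: cwnd = 16 MSS (slow start, doubled)
RTT 5: cwnd = 32 MSS (slow start, doubled)
RTT 6: cwnd = 33 MSS (congestion avoidance, +1)

33


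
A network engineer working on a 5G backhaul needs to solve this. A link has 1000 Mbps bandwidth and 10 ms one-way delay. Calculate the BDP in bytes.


Given: bandwidth = 1000 Mbps, delay = 10 ms
BDP in bits = 1000 * 10^6 * 10 / 1000
BDP in bits = 10000000
BDP in bytes = 10000000 / 8 = 1250000

1250000


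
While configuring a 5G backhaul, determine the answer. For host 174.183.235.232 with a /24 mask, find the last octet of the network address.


Given: IP = 174.183.235.232, prefix = /24
Subnet mask = 255.255.255.0
Last octet of IP: 232
Last octet of mask: 0
Network last octet = 232 AND 0 = 0

0


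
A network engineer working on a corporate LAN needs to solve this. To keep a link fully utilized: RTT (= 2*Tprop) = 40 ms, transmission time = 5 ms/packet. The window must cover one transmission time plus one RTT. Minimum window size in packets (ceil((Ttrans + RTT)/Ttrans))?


Given: Ttrans = 5 ms, RTT = 40 ms (= 2 * Tprop, Tprop = 20 ms)
Time until first ACK returns = Ttrans + RTT = 5 + 40 = 45 ms
Need W * Ttrans >= Ttrans + RTT  ->  W >= (Ttrans + RTT) / Ttrans
(Ttrans + RTT) / Ttrans = 45 / 5 = 9
W_min = ceil(9) = 9

9


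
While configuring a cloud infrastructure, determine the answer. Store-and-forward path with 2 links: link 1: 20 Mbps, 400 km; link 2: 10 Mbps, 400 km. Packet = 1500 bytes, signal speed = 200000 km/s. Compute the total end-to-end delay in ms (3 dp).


Packet = 1500 bytes = 12000 bits. Store-and-forward: sum (t_trans + t_prop) per link.
Link 1: t_trans = 12000/(20*10^6) s = 0.6000 ms; t_prop = 400/200000 s = 2.0000 ms; subtotal = 2.6000 ms
Link 2: t_trans = 12000/(10*10^6) s = 1.2000 ms; t_prop = 400/200000 s = 2.0000 ms; subtotal = 3.2000 ms
End-to-end = 2.6000 + 3.2000 = 5.8000 ms -> 5.800 ms (3 dp)

5.800


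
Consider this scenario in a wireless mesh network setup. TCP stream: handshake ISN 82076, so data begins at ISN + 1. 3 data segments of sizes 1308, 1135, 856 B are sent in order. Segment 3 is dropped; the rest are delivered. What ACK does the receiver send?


SYN uses sequence number 82076; first data byte = ISN + 1 = 82077.
Segment 1: SEQ = 82077, len = 1308 B, covers [82077, 83384]
Segment 2: SEQ = 83385, len = 1135 B, covers [83385, 84519]
Segment 3: SEQ = 84520, len = 856 B, covers [84520, 85375] [LOST]
In-order data received: bytes [82077, 84519] (segments 1..2).
Segment 3 missing -> gap begins at byte 84520.
Cumulative ACK = next expected in-order byte = 82077 + 1308 + 1135 = 84520

84520


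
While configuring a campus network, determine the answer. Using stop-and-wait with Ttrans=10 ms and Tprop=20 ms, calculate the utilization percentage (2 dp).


Given: Ttrans = 10 ms, Tprop = 20 ms
RTT = 2 * Tprop = 2 * 20 = 40 ms
U = Ttrans / (Ttrans + RTT)
U = 10 / (10 + 40)
U = 10 / 50 = 0.2
U% = 20.00%

20.00


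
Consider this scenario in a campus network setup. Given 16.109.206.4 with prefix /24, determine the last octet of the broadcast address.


Given: IP = 16.109.206.4, prefix = /24
Host bits = 32 - 24 = 8
Network last octet = 4 AND mask = 0
Host part size = 2^8 - 1 = 255
Broadcast last octet = 0 OR 255 = 255

255


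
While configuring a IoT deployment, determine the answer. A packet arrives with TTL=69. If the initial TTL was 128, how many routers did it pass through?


Given: initial TTL = 128, received TTL = 69
Hops = initial TTL - received TTL
Hops = 128 - 69 = 59

59


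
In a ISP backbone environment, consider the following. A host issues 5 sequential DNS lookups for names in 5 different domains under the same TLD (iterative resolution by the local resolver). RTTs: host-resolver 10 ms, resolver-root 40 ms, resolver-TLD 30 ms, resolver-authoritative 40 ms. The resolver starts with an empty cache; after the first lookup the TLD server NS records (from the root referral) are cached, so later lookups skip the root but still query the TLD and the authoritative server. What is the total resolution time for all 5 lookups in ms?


Lookup 1 (cold cache): local + root + TLD + auth = 10 + 40 + 30 + 40 = 120 ms
Lookups 2..5 (TLD NS cached -> skip root; new domain -> still ask TLD and auth): local + TLD + auth = 10 + 30 + 40 = 80 ms each
Remaining 4 lookups: 4 * 80 = 320 ms
Total = 120 + 320 = 440 ms

440


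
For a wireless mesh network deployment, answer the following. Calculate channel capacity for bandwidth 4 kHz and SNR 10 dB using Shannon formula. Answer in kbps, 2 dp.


Given: B = 4 kHz, SNR = 10 dB
SNR linear = 10^(10/10) = 10
1 + SNR = 11
log2(11) = 3.4594316186
C = 4 * 1000 * 3.4594316186 = 13837.7265 bps
C = 13.837726 kbps -> 13.84 kbps (2 dp)

13.84


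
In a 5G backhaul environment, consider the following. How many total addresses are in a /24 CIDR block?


Given: CIDR prefix /24
Host bits = 32 - 24 = 8
Total addresses = 2^8 = 256

256


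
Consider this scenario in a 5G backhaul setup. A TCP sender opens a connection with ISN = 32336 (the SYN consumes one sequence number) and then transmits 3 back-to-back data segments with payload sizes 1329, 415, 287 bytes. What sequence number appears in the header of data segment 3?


The SYN occupies sequence number ISN = 32336, so the first data byte is ISN + 1 = 32337.
SEQ of data segment i = (ISN + 1) + sum of payload sizes of segments 1..i-1.
Segment 1: SEQ = 32337, payload = 1329 bytes
Segment 2: SEQ = 33666, payload = 415 bytes
Segment 3: SEQ = 34081, payload = 287 bytes
SEQ of segment 3 = 32337 + 1329 + 415 = 34081

34081


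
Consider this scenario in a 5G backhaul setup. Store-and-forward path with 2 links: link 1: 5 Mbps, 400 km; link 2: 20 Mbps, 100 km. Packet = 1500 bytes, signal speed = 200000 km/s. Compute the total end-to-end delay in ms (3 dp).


Packet = 1500 bytes = 12000 bits. Store-and-forward: sum (t_trans + t_prop) per link.
Link 1: t_trans = 12000/(5*10^6) s = 2.4000 ms; t_prop = 400/200000 s = 2.0000 ms; subtotal = 4.4000 ms
Link 2: t_trans = 12000/(20*10^6) s = 0.6000 ms; t_prop = 100/200000 s = 0.5000 ms; subtotal = 1.1000 ms
End-to-end = 4.4000 + 1.1000 = 5.5000 ms -> 5.500 ms (3 dp)

5.500


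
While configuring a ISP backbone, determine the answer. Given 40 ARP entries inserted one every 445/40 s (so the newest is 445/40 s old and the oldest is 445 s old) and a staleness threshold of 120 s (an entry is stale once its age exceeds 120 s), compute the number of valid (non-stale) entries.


Ages are k * 445/40 s for k = 1..40 (spacing = 11.1250 s).
Entry k is valid iff k * 445/40 <= 120 iff k <= 40 * 120 / 445 = 10.7865
n_valid = floor(10.7865) = 10
(n_stale = 40 - 10 = 30)

10


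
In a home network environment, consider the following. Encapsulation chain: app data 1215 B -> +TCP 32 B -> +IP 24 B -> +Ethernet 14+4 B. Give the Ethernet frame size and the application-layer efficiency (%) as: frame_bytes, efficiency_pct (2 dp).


TCP segment = 1215 + 32 = 1247 B
IP packet = 1247 + 24 = 1271 B
Ethernet frame = 1271 + 14 + 4 = 1289 B
Efficiency = app / frame = 1215 / 1289 = 0.942591 = 94.2591% -> 94.26% (2 dp)

1289, 94.26


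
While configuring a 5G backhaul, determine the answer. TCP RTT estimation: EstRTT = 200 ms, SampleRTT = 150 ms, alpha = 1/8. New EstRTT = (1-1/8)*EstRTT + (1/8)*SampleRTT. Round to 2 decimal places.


Given: EstRTT = 200 ms, SampleRTT = 150 ms, alpha = 1/8
New EstRTT = (1 - alpha) * EstRTT + alpha * SampleRTT
(7/8) * 200 = 175
(1/8) * 150 = 18.75
New EstRTT = 175 + 18.75 = 193.75 ms -> 193.75 ms (2 dp)

193.75


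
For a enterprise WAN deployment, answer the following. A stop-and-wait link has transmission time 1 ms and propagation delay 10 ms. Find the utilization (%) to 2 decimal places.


Given: Ttrans = 1 ms, Tprop = 10 ms
RTT = 2 * Tprop = 2 * 10 = 20 ms
U = Ttrans / (Ttrans + RTT)
U = 1 / (1 + 20)
U = 1 / 21 = 0.047619
U% = 4.76%

4.76


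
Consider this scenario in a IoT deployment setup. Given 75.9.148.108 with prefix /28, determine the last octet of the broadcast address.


Given: IP = 75.9.148.108, prefix = /28
Host bits = 32 - 28 = 4
Network last octet = 108 AND mask = 96
Host part size = 2^4 - 1 = 15
Broadcast last octet = 96 OR 15 = 111

111


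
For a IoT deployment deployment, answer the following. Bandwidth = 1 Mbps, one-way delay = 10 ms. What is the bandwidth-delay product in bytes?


Given: bandwidth = 1 Mbps, delay = 10 ms
BDP in bits = 1 * 10^6 * 10 / 1000
BDP in bits = 10000
BDP in bytes = 10000 / 8 = 1250

1250


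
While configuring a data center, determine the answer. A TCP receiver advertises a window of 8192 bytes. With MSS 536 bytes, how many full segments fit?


Given: RWND = 8192 bytes, MSS = 536 bytes
Full segments = floor(RWND / MSS)
Full segments = floor(8192 / 536)
Full segments = floor(15.2836) = 15

15


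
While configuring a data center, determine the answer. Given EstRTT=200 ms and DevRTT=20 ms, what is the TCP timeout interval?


Given: EstRTT = 200 ms, DevRTT = 20 ms
Timeout = EstRTT + 4 * DevRTT
4 * DevRTT = 4 * 20 = 80
Timeout = 200 + 80 = 280 ms

280


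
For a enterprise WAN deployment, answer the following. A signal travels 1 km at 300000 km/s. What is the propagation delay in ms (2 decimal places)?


Given: distance = 1 km, speed = 300000 km/s
Delay = distance / speed = 1 / 300000 seconds
Delay in ms = 1 * 1000 / 300000
Delay = 0.0033 ms
Rounded to 2 dp = 0.00 ms

0.00


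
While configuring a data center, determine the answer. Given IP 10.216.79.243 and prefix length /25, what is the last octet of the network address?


Given: IP = 10.216.79.243, prefix = /25
Subnet mask = 255.255.255.128
Last octet of IP: 243
Last octet of mask: 128
Network last octet = 243 AND 128 = 128

128


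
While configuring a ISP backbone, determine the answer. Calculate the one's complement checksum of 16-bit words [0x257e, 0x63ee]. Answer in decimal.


Given words: [0x257e, 0x63ee]
Step 1: Sum all words
Raw sum = 9598 + 25582 = 35180
One's complement = ~35180 & 0xFFFF = 30355

30355


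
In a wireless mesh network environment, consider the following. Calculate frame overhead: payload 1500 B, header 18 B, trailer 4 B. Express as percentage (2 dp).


Given: payload = 1500 B, header = 18 B, trailer = 4 B
Overhead bytes = header + trailer = 18 + 4 = 22
Total frame = payload + overhead = 1500 + 22 = 1522
Overhead % = 22 / 1522 * 100 = 1.4455% -> 1.45% (2 dp)

1.45


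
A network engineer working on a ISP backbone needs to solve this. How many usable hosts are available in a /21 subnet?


Given: subnet mask /21
Host bits = 32 - 21 = 11
Total addresses = 2^11 = 2048
Usable hosts = 2048 - 2 (network + broadcast) = 2046

2046


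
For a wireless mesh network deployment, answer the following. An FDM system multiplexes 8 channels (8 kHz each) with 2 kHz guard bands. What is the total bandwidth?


Given: 8 channels, 8 kHz each, guard = 2 kHz
Channel bandwidth = 8 * 8 = 64 kHz
Guard bands = 7 gaps * 2 kHz = 14 kHz
Total = 64 + 14 = 78 kHz

78
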